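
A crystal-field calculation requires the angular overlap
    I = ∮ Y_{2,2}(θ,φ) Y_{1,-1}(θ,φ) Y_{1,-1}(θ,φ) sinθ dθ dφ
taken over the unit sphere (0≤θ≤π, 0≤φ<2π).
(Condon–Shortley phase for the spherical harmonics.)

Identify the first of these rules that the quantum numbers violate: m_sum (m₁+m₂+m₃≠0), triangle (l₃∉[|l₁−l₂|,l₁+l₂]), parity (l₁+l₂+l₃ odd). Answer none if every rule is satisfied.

none

Σmᵢ = 0  ✓
l₃∈[|l₁−l₂|,l₁+l₂]=[1,3], have l₃=1  ✓
Σlᵢ = 4 ⇒ even  ✓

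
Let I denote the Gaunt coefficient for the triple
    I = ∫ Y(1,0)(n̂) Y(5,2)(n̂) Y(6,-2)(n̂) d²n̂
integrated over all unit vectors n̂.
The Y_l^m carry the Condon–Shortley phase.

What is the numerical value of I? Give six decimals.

Rules hold: Σm=0, L=12 even, 4≤6≤6.
N = 3·11·13 = 429
Δ = 0!·2!·10!/13! = 1/858
Racah Σ t=0..0: t=0:+1/14400 = 1/14400
⇒ 3j(1 5 6; 0 0 0)² = 6/143, sgn +1
Racah Σ t=0..0: t=0:+1/30240 = 1/30240
⇒ 3j(1 5 6; 0 2 -2)² = 16/429, sgn +1
4πI² = N·(3j₀)²·(3jₘ)² = 96/143
I = +1·√(0.671329/4π) = 0.23113338

0.231133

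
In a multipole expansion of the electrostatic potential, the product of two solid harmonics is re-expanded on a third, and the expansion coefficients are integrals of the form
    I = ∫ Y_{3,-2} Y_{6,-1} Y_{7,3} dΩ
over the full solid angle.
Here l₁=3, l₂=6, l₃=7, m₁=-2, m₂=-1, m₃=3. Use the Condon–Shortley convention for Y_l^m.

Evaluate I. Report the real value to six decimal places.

0.023482

m-sum 0 ✓  L=16 even ✓  3≤7≤9 ✓
Π(2lᵢ+1) = 7×13×15 = 1365
triangle coeff Δ(3,6,7) = 1/2042040
Σ_t [0,2]: t=0:+1/207360 t=1:−1/57600 t=2:+1/207360 = -1/129600
(3j)²=168/12155 [(3 6 7; 0 0 0)], sign=+1
Σ_t [1,2]: t=1:−1/414720 t=2:+1/362880 = 1/2903040
(3j)²=25/68068 [(3 6 7; -2 -1 3)], sign=+1
⇒ 4πI² = 3150/454597
I = (+1)√(3150/454597/(4π)) = 0.02348211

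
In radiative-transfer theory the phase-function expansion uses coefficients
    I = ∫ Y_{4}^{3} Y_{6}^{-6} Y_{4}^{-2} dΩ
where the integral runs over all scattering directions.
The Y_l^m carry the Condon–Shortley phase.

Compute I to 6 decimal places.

0.000000

m-sum = 3 − 6 − 2 = -5 ≠ 0 ⇒ I = 0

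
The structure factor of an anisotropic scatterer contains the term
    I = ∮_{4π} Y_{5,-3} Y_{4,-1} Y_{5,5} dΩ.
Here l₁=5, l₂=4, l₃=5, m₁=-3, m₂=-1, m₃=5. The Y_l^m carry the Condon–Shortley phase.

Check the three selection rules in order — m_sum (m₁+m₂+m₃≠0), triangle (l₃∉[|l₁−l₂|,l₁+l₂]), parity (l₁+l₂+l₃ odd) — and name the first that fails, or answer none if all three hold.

m₁+m₂+m₃ = -3 − 1 + 5 = 1  ✗
triangle: |5−4|=1 ≤ l₃=5 ≤ 5+4=9
parity: l₁+l₂+l₃ = 14 is even

m_sum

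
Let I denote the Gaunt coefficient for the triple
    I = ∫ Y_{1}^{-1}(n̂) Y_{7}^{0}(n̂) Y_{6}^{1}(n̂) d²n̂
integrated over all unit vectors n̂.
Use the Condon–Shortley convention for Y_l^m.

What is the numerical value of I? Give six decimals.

0.160342

Rules hold: Σm=0, L=14 even, 6≤6≤8.
N = 3·15·13 = 585
Δ = 2!·0!·12!/15! = 1/1365
Racah Σ t=1..1: t=1:−1/518400 = -1/518400
⇒ 3j(1 7 6; 0 0 0)² = 7/195, sgn -1
Racah Σ t=2..2: t=2:+1/1209600 = 1/1209600
⇒ 3j(1 7 6; -1 0 1)² = 1/65, sgn -1
4πI² = N·(3j₀)²·(3jₘ)² = 21/65
I = +1·√(0.323077/4π) = 0.16034227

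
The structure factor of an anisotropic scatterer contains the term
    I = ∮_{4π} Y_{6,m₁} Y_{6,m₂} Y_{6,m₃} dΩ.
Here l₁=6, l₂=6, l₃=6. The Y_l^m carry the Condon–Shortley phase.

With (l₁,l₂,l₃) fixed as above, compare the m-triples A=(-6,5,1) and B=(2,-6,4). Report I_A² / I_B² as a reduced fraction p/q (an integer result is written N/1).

11/20

Shared (l₁,l₂,l₃)=(6,6,6): N and (l;000)² cancel in I_A²/I_B².
A: Δ = 6!·6!·6!/19! = 1/325909584; Racah Σ t=6..6: t=6:+1/62208000 = 1/62208000; ⇒ 3j(6 6 6; -6 5 1)² = 77/8398, sgn -1
B: Δ = 6!·6!·6!/19! = 1/325909584; Racah Σ t=0..0: t=0:+1/24883200 = 1/24883200; ⇒ 3j(6 6 6; 2 -6 4)² = 70/4199, sgn +1
I_A²/I_B² = (77/8398)/(70/4199) = 11/20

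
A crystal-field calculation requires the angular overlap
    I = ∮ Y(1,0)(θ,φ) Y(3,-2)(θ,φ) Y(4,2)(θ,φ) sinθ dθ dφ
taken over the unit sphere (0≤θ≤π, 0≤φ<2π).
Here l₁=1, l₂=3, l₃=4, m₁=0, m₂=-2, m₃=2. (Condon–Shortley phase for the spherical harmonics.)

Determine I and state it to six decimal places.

Rules hold: Σm=0, L=8 even, 2≤4≤4.
N = 3·7·9 = 189
Δ = 0!·2!·6!/9! = 1/252
Racah Σ t=0..0: t=0:+1/36 = 1/36
⇒ 3j(1 3 4; 0 0 0)² = 4/63, sgn +1
Racah Σ t=0..0: t=0:+1/120 = 1/120
⇒ 3j(1 3 4; 0 -2 2)² = 1/21, sgn +1
4πI² = N·(3j₀)²·(3jₘ)² = 4/7
I = +1·√(0.571429/4π) = 0.21324362

0.213244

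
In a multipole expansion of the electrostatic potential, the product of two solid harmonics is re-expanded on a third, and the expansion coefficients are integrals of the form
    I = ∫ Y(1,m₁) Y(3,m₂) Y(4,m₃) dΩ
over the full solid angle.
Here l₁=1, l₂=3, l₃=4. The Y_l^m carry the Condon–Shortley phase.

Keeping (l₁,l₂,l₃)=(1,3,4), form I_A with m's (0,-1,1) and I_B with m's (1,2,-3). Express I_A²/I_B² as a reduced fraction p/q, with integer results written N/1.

Shared (l₁,l₂,l₃)=(1,3,4): N and (l;000)² cancel in I_A²/I_B².
A: Δ = 0!·2!·6!/9! = 1/252; Racah Σ t=0..0: t=0:+1/48 = 1/48; ⇒ 3j(1 3 4; 0 -1 1)² = 5/84, sgn -1
B: Δ = 0!·2!·6!/9! = 1/252; Racah Σ t=0..0: t=0:+1/240 = 1/240; ⇒ 3j(1 3 4; 1 2 -3)² = 1/12, sgn -1
I_A²/I_B² = (5/84)/(1/12) = 5/7

5/7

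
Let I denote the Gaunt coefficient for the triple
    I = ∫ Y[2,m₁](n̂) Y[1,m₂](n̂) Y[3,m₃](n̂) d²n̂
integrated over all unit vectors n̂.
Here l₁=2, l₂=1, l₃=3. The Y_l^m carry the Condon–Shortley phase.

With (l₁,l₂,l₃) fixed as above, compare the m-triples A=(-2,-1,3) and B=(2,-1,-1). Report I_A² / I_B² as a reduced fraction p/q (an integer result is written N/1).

Shared (l₁,l₂,l₃)=(2,1,3): N and (l;000)² cancel in I_A²/I_B².
A: Δ = 0!·4!·2!/7! = 1/105; Racah Σ t=0..0: t=0:+1/48 = 1/48; ⇒ 3j(2 1 3; -2 -1 3)² = 1/7, sgn +1
B: Δ = 0!·4!·2!/7! = 1/105; Racah Σ t=0..0: t=0:+1/48 = 1/48; ⇒ 3j(2 1 3; 2 -1 -1)² = 1/105, sgn +1
I_A²/I_B² = (1/7)/(1/105) = 15/1

15/1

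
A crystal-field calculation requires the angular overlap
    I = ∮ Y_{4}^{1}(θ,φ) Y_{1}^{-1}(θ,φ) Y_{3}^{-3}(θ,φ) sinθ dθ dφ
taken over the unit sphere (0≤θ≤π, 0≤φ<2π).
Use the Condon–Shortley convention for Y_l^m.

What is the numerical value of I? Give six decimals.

m-sum = 1 − 1 − 3 = -3 ≠ 0 ⇒ I = 0

0.000000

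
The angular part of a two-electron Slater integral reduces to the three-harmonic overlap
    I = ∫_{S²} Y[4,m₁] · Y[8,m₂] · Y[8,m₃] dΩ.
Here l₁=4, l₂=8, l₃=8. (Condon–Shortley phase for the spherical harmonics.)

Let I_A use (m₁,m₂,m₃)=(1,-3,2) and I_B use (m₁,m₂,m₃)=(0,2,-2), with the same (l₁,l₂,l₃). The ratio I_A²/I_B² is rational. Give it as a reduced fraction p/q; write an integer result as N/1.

l's match ⇒ only the (l;m) 3-j factors differ between A and B.
A: triangle coeff Δ(4,8,8) = 1/185175900; Σ_t [0,3]: t=0:+1/87091200 t=1:−1/23224320 t=2:+1/52254720 t=3:−1/1045094400 = -1/74649600; (3j)²=110/12597 [(4 8 8; 1 -3 2)], sign=-1
B: triangle coeff Δ(4,8,8) = 1/185175900; Σ_t [0,4]: t=0:+1/4180377600 t=1:−1/78382080 t=2:+1/15482880 t=3:−1/21772800 t=4:+1/298598400 = 17/1791590400; (3j)²=17/8892 [(4 8 8; 0 2 -2)], sign=+1
I_A²/I_B² = (110/12597)/(17/8892) = 1320/289

1320/289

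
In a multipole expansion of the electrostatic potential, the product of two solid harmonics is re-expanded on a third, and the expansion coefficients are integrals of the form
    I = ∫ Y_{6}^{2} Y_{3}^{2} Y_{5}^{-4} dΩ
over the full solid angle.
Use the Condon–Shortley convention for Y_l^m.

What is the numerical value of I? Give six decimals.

m-sum 0 ✓  L=14 even ✓  3≤5≤9 ✓
Π(2lᵢ+1) = 13×7×11 = 1001
triangle coeff Δ(6,3,5) = 1/675675
Σ_t [1,3]: t=1:−1/8640 t=2:+1/2304 t=3:−1/8640 = 7/34560
(3j)²=7/429 [(6 3 5; 0 0 0)], sign=-1
Σ_t [3,4]: t=3:−1/60480 t=4:+1/967680 = -1/64512
(3j)²=15/1001 [(6 3 5; 2 2 -4)], sign=+1
⇒ 4πI² = 35/143
I = (-1)√(35/143/(4π)) = -0.13956004

-0.139560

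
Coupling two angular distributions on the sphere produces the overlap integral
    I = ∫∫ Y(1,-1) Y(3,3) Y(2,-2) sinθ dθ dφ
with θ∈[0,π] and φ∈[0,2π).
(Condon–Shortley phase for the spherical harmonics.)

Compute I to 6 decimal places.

m-sum 0 ✓  L=6 even ✓  2≤2≤4 ✓
Π(2lᵢ+1) = 3×7×5 = 105
triangle coeff Δ(1,3,2) = 1/105
Σ_t [1,1]: t=1:−1/4 = -1/4
(3j)²=3/35 [(1 3 2; 0 0 0)], sign=-1
Σ_t [2,2]: t=2:+1/48 = 1/48
(3j)²=1/7 [(1 3 2; -1 3 -2)], sign=+1
⇒ 4πI² = 9/7
I = (-1)√(9/7/(4π)) = -0.31986543

-0.319865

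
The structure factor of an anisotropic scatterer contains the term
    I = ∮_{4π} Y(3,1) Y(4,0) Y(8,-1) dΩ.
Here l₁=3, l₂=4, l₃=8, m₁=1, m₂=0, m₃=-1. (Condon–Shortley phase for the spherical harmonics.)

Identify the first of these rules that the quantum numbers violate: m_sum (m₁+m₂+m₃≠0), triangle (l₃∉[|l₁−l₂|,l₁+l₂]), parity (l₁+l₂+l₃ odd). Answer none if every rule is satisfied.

m₁+m₂+m₃ = 1 + 0 − 1 = 0  ✓
triangle: |3−4|=1 ≤ l₃=8 ≤ 3+4=7  ✗
parity: l₁+l₂+l₃ = 15 is odd

triangle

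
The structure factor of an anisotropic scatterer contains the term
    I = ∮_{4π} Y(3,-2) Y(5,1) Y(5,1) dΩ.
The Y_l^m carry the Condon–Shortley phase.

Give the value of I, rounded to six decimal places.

0.000000

L=13 odd ⇒ parity kills the (l;000) factor ⇒ I = 0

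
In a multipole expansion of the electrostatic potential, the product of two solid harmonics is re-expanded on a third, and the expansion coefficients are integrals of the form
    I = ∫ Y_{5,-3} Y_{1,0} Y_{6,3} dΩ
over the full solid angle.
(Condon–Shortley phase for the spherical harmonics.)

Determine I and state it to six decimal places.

-0.212310

Checks pass: Σm=0; 12 even; l₃=6∈[4,6].
(2·5+1)(2·1+1)(2·6+1) = 429
Δ: 0! 10! 2! / 13! → 1/858
sum: t=0:+1/14400 = 1/14400
3j²(5 1 6; 0 0 0) = Δ·Π!·Σ² = 6/143  (sign +1)
sum: t=0:+1/80640 = 1/80640
3j²(5 1 6; -3 0 3) = Δ·Π!·Σ² = 9/286  (sign -1)
combine: 4πI² = 429·6/143·9/286 = 81/143
take √, sign -1: I = -0.21230956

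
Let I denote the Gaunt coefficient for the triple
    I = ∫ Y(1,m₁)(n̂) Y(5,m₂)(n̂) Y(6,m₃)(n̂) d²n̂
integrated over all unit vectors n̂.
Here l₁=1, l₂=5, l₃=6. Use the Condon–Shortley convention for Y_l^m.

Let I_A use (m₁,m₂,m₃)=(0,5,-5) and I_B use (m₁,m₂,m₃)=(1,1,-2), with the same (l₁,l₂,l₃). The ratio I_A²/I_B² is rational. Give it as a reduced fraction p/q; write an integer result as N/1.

Shared (l₁,l₂,l₃)=(1,5,6): N and (l;000)² cancel in I_A²/I_B².
A: Δ = 0!·2!·10!/13! = 1/858; Racah Σ t=0..0: t=0:+1/3628800 = 1/3628800; ⇒ 3j(1 5 6; 0 5 -5)² = 1/78, sgn -1
B: Δ = 0!·2!·10!/13! = 1/858; Racah Σ t=0..0: t=0:+1/34560 = 1/34560; ⇒ 3j(1 5 6; 1 1 -2)² = 14/429, sgn +1
I_A²/I_B² = (1/78)/(14/429) = 11/28

11/28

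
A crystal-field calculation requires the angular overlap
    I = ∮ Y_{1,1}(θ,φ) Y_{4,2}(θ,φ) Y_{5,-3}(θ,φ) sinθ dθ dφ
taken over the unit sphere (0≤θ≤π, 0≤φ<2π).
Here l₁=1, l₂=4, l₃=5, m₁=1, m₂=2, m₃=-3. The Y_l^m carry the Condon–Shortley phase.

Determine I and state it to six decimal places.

Rules hold: Σm=0, L=10 even, 3≤5≤5.
N = 3·9·11 = 297
Δ = 0!·2!·8!/11! = 1/495
Racah Σ t=0..0: t=0:+1/576 = 1/576
⇒ 3j(1 4 5; 0 0 0)² = 5/99, sgn -1
Racah Σ t=0..0: t=0:+1/2880 = 1/2880
⇒ 3j(1 4 5; 1 2 -3)² = 28/495, sgn +1
4πI² = N·(3j₀)²·(3jₘ)² = 28/33
I = -1·√(0.848485/4π) = -0.25984664

-0.259847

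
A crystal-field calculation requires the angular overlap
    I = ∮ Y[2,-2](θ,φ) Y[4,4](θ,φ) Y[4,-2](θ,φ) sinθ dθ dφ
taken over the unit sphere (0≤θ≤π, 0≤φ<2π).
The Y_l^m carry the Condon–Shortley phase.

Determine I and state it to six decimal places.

-0.106180

m-sum 0 ✓  L=10 even ✓  2≤4≤6 ✓
Π(2lᵢ+1) = 5×9×9 = 405
triangle coeff Δ(2,4,4) = 1/13860
Σ_t [0,2]: t=0:+1/192 t=1:−1/36 t=2:+1/192 = -5/288
(3j)²=20/693 [(2 4 4; 0 0 0)], sign=-1
Σ_t [2,2]: t=2:+1/2880 = 1/2880
(3j)²=2/165 [(2 4 4; -2 4 -2)], sign=+1
⇒ 4πI² = 120/847
I = (-1)√(120/847/(4π)) = -0.10618031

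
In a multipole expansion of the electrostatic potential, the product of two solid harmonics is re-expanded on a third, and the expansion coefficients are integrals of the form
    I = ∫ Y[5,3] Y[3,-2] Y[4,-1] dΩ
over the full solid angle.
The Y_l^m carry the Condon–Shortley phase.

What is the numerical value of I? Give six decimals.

Checks pass: Σm=0; 12 even; l₃=4∈[2,8].
(2·5+1)(2·3+1)(2·4+1) = 693
Δ: 4! 6! 2! / 13! → 1/180180
sum: t=1:−1/576 t=2:+1/144 t=3:−1/576 = 1/288
3j²(5 3 4; 0 0 0) = Δ·Π!·Σ² = 20/1001  (sign +1)
sum: t=0:+1/1152 t=1:−1/1440 = 1/5760
3j²(5 3 4; 3 -2 -1) = Δ·Π!·Σ² = 1/858  (sign -1)
combine: 4πI² = 693·20/1001·1/858 = 30/1859
take √, sign -1: I = -0.03583571

-0.035836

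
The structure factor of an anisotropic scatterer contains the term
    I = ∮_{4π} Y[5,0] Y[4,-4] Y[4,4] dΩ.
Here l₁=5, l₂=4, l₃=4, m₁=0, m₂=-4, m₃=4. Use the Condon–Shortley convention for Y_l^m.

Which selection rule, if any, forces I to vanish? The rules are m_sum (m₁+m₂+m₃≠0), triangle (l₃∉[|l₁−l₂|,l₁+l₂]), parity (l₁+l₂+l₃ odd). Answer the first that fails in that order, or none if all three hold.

parity

azimuthal sum: 0 − 4 + 4 = 0  ✓
1 ≤ 4 ≤ 9 (triangle on l)  ✓
L = 5 + 4 + 4 = 13 (odd)  ✗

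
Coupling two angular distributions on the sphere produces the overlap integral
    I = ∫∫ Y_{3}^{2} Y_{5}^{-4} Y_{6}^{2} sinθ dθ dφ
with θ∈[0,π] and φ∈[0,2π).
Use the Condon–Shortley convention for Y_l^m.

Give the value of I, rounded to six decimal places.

-0.139560

m-sum 0 ✓  L=14 even ✓  2≤6≤8 ✓
Π(2lᵢ+1) = 7×11×13 = 1001
triangle coeff Δ(3,5,6) = 1/675675
Σ_t [0,2]: t=0:+1/8640 t=1:−1/2304 t=2:+1/8640 = -7/34560
(3j)²=7/429 [(3 5 6; 0 0 0)], sign=-1
Σ_t [0,1]: t=0:+1/60480 t=1:−1/967680 = 1/64512
(3j)²=15/1001 [(3 5 6; 2 -4 2)], sign=+1
⇒ 4πI² = 35/143
I = (-1)√(35/143/(4π)) = -0.13956004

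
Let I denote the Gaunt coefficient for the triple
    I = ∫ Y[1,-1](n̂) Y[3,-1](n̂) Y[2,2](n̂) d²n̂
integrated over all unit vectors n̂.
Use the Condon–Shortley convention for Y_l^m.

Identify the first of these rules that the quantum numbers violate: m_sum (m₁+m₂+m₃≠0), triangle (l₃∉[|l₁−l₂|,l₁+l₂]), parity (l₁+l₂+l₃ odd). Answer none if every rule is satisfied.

none

azimuthal sum: -1 − 1 + 2 = 0  ✓
2 ≤ 2 ≤ 4 (triangle on l)  ✓
L = 1 + 3 + 2 = 6 (even)  ✓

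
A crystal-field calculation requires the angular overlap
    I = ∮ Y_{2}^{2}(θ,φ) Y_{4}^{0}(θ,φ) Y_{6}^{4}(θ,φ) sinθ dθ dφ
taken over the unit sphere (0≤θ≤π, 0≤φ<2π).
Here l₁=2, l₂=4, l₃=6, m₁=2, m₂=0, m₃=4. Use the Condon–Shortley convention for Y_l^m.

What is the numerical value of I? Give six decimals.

0.000000

m-sum = 2 + 0 + 4 = 6 ≠ 0 ⇒ I = 0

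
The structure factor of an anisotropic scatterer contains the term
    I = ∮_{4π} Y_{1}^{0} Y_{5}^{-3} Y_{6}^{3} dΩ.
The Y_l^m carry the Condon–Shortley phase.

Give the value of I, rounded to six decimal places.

Rules hold: Σm=0, L=12 even, 4≤6≤6.
N = 3·11·13 = 429
Δ = 0!·2!·10!/13! = 1/858
Racah Σ t=0..0: t=0:+1/14400 = 1/14400
⇒ 3j(1 5 6; 0 0 0)² = 6/143, sgn +1
Racah Σ t=0..0: t=0:+1/80640 = 1/80640
⇒ 3j(1 5 6; 0 -3 3)² = 9/286, sgn -1
4πI² = N·(3j₀)²·(3jₘ)² = 81/143
I = -1·√(0.566434/4π) = -0.21230956

-0.212310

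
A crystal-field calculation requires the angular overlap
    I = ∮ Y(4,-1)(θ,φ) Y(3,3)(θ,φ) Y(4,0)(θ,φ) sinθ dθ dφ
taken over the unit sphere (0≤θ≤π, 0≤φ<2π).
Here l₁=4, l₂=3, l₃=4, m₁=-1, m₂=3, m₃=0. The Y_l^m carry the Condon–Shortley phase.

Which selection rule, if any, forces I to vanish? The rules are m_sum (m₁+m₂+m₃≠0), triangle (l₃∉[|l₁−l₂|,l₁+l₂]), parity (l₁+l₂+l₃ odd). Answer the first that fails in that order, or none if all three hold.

m_sum

Σmᵢ = 2  ✗
l₃∈[|l₁−l₂|,l₁+l₂]=[1,7], have l₃=4
Σlᵢ = 11 ⇒ odd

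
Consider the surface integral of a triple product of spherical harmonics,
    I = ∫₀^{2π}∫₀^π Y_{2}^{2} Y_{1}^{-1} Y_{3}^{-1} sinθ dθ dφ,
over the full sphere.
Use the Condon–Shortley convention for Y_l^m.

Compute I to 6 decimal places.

Checks pass: Σm=0; 6 even; l₃=3∈[1,3].
(2·2+1)(2·1+1)(2·3+1) = 105
Δ: 0! 4! 2! / 7! → 1/105
sum: t=0:+1/4 = 1/4
3j²(2 1 3; 0 0 0) = Δ·Π!·Σ² = 3/35  (sign -1)
sum: t=0:+1/48 = 1/48
3j²(2 1 3; 2 -1 -1) = Δ·Π!·Σ² = 1/105  (sign +1)
combine: 4πI² = 105·3/35·1/105 = 3/35
take √, sign -1: I = -0.08258890

-0.082589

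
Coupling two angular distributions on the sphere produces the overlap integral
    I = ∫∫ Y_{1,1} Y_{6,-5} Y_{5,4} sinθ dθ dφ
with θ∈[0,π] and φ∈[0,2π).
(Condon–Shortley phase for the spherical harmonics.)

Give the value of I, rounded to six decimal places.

-0.303018

Rules hold: Σm=0, L=12 even, 5≤5≤7.
N = 3·13·11 = 429
Δ = 2!·0!·10!/13! = 1/858
Racah Σ t=1..1: t=1:−1/14400 = -1/14400
⇒ 3j(1 6 5; 0 0 0)² = 6/143, sgn +1
Racah Σ t=0..0: t=0:+1/725760 = 1/725760
⇒ 3j(1 6 5; 1 -5 4)² = 5/78, sgn -1
4πI² = N·(3j₀)²·(3jₘ)² = 15/13
I = -1·√(1.15385/4π) = -0.30301841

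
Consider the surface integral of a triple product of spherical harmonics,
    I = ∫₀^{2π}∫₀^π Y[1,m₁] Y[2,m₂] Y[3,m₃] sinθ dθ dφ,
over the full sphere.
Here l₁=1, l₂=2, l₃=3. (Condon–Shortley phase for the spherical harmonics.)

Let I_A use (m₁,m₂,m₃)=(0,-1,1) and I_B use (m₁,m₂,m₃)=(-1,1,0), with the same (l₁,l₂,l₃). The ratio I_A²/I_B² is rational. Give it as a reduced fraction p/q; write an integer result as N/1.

8/3

Shared (l₁,l₂,l₃)=(1,2,3): N and (l;000)² cancel in I_A²/I_B².
A: Δ = 0!·2!·4!/7! = 1/105; Racah Σ t=0..0: t=0:+1/6 = 1/6; ⇒ 3j(1 2 3; 0 -1 1)² = 8/105, sgn +1
B: Δ = 0!·2!·4!/7! = 1/105; Racah Σ t=0..0: t=0:+1/12 = 1/12; ⇒ 3j(1 2 3; -1 1 0)² = 1/35, sgn -1
I_A²/I_B² = (8/105)/(1/35) = 8/3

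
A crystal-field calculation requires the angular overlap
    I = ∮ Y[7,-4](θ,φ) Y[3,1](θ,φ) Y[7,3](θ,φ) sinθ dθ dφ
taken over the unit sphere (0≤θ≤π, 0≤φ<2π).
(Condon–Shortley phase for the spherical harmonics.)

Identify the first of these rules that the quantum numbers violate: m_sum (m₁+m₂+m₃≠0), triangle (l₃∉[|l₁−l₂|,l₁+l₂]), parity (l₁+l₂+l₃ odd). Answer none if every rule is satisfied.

Σmᵢ = 0  ✓
l₃∈[|l₁−l₂|,l₁+l₂]=[4,10], have l₃=7  ✓
Σlᵢ = 17 ⇒ odd  ✗

parity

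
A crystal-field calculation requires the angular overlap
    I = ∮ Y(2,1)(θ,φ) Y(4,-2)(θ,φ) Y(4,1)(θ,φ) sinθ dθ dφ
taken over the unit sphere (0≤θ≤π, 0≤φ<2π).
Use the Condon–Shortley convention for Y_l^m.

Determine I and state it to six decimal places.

0.127700

m-sum 0 ✓  L=10 even ✓  2≤4≤6 ✓
Π(2lᵢ+1) = 5×9×9 = 405
triangle coeff Δ(2,4,4) = 1/13860
Σ_t [0,2]: t=0:+1/192 t=1:−1/36 t=2:+1/192 = -5/288
(3j)²=20/693 [(2 4 4; 0 0 0)], sign=-1
Σ_t [0,1]: t=0:+1/96 t=1:−1/240 = 1/160
(3j)²=27/1540 [(2 4 4; 1 -2 1)], sign=-1
⇒ 4πI² = 1215/5929
I = (+1)√(1215/5929/(4π)) = 0.12770047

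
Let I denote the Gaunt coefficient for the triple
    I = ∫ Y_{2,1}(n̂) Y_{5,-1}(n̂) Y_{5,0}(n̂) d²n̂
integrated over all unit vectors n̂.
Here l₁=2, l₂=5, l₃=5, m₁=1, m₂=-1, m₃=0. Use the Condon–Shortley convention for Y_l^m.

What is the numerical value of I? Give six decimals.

m-sum 0 ✓  L=12 even ✓  3≤5≤7 ✓
Π(2lᵢ+1) = 5×11×11 = 605
triangle coeff Δ(2,5,5) = 1/38610
Σ_t [0,2]: t=0:+1/2880 t=1:−1/576 t=2:+1/2880 = -1/960
(3j)²=10/429 [(2 5 5; 0 0 0)], sign=+1
Σ_t [0,1]: t=0:+1/1152 t=1:−1/1440 = 1/5760
(3j)²=1/858 [(2 5 5; 1 -1 0)], sign=-1
⇒ 4πI² = 25/1521
I = (-1)√(25/1521/(4π)) = -0.03616600

-0.036166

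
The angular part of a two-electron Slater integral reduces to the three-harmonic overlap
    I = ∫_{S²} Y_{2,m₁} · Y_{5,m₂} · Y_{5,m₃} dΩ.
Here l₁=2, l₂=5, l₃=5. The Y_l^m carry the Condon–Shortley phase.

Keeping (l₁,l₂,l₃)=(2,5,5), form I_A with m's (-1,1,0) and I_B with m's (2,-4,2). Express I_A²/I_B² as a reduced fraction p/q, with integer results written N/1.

Shared (l₁,l₂,l₃)=(2,5,5): N and (l;000)² cancel in I_A²/I_B².
A: Δ = 2!·2!·8!/13! = 1/38610; Racah Σ t=1..2: t=1:−1/1440 t=2:+1/1152 = 1/5760; ⇒ 3j(2 5 5; -1 1 0)² = 1/858, sgn -1
B: Δ = 2!·2!·8!/13! = 1/38610; Racah Σ t=0..0: t=0:+1/20160 = 1/20160; ⇒ 3j(2 5 5; 2 -4 2)² = 12/715, sgn -1
I_A²/I_B² = (1/858)/(12/715) = 5/72

5/72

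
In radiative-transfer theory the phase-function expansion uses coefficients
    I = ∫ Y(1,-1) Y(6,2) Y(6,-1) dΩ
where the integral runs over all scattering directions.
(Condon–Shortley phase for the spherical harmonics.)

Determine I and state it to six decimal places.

l₁+l₂+l₃=13 is odd: 3j(l;000)=0 ⇒ I=0

0.000000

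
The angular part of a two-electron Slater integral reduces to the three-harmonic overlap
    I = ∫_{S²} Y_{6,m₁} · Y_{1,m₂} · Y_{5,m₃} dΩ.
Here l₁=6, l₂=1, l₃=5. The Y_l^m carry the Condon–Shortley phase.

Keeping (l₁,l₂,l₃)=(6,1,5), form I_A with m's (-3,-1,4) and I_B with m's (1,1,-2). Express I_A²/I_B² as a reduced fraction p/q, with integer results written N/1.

3/10

Shared (l₁,l₂,l₃)=(6,1,5): N and (l;000)² cancel in I_A²/I_B².
A: Δ = 2!·10!·0!/13! = 1/858; Racah Σ t=0..0: t=0:+1/725760 = 1/725760; ⇒ 3j(6 1 5; -3 -1 4)² = 1/286, sgn -1
B: Δ = 2!·10!·0!/13! = 1/858; Racah Σ t=2..2: t=2:+1/60480 = 1/60480; ⇒ 3j(6 1 5; 1 1 -2)² = 5/429, sgn -1
I_A²/I_B² = (1/286)/(5/429) = 3/10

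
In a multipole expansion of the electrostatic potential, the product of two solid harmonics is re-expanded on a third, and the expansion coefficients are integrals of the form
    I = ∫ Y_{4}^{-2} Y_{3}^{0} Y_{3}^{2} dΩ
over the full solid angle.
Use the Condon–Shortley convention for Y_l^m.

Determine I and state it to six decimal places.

-0.044418

m-sum 0 ✓  L=10 even ✓  1≤3≤7 ✓
Π(2lᵢ+1) = 9×7×7 = 441
triangle coeff Δ(4,3,3) = 1/34650
Σ_t [1,3]: t=1:−1/72 t=2:+1/16 t=3:−1/72 = 5/144
(3j)²=2/77 [(4 3 3; 0 0 0)], sign=-1
Σ_t [2,3]: t=2:+1/96 t=3:−1/72 = -1/288
(3j)²=1/462 [(4 3 3; -2 0 2)], sign=+1
⇒ 4πI² = 3/121
I = (-1)√(3/121/(4π)) = -0.04441841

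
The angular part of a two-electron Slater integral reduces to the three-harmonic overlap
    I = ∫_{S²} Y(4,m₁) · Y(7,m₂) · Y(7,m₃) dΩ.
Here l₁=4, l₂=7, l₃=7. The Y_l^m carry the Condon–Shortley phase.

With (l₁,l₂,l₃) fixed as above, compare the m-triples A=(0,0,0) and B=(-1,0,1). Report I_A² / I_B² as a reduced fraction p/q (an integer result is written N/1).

Same 4,7,7: normalisation and zero-m 3j drop out of the ratio.
A: Δ: 4! 4! 10! / 19! → 1/58198140; sum: t=0:+1/17418240 t=1:−1/622080 t=2:+1/230400 t=3:−1/622080 t=4:+1/17418240 = 1/806400; 3j²(4 7 7; 0 0 0) = Δ·Π!·Σ² = 2268/230945  (sign -1)
B: Δ: 4! 4! 10! / 19! → 1/58198140; sum: t=1:−1/2488320 t=2:+1/345600 t=3:−1/414720 t=4:+1/4354560 = 1/3225600; 3j²(4 7 7; -1 0 1) = Δ·Π!·Σ² = 81/92378  (sign +1)
I_A²/I_B² = (2268/230945)/(81/92378) = 56/5

56/5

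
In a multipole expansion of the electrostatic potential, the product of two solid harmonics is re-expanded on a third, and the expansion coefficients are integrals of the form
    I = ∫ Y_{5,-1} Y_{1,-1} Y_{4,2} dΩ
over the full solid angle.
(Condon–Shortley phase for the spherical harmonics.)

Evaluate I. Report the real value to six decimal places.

-0.120286

m-sum 0 ✓  L=10 even ✓  4≤4≤6 ✓
Π(2lᵢ+1) = 11×3×9 = 297
triangle coeff Δ(5,1,4) = 1/495
Σ_t [1,1]: t=1:−1/576 = -1/576
(3j)²=5/99 [(5 1 4; 0 0 0)], sign=-1
Σ_t [0,0]: t=0:+1/2880 = 1/2880
(3j)²=2/165 [(5 1 4; -1 -1 2)], sign=+1
⇒ 4πI² = 2/11
I = (-1)√(2/11/(4π)) = -0.12028562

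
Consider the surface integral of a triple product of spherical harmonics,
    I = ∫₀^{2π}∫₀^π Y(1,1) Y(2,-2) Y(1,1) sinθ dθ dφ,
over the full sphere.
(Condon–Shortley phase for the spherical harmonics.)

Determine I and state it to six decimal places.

0.309019

Rules hold: Σm=0, L=4 even, 1≤1≤3.
N = 3·5·3 = 45
Δ = 2!·0!·2!/5! = 1/30
Racah Σ t=1..1: t=1:−1/1 = -1/1
⇒ 3j(1 2 1; 0 0 0)² = 2/15, sgn +1
Racah Σ t=0..0: t=0:+1/4 = 1/4
⇒ 3j(1 2 1; 1 -2 1)² = 1/5, sgn +1
4πI² = N·(3j₀)²·(3jₘ)² = 6/5
I = +1·√(1.2/4π) = 0.30901936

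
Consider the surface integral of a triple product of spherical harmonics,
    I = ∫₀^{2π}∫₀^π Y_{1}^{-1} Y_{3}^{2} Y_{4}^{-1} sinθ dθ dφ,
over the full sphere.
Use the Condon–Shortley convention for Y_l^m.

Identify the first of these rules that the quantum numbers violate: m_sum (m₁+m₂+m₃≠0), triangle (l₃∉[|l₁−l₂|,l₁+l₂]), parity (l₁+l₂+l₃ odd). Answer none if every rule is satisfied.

none

azimuthal sum: -1 + 2 − 1 = 0  ✓
2 ≤ 4 ≤ 4 (triangle on l)  ✓
L = 1 + 3 + 4 = 8 (even)  ✓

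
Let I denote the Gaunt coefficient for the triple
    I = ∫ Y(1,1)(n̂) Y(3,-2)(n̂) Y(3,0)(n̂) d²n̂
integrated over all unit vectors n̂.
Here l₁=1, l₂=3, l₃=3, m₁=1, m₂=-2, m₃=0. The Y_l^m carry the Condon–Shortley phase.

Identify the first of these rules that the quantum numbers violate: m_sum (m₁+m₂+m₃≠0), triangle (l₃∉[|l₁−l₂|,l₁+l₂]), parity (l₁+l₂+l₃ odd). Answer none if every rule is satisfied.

m_sum

Σmᵢ = -1  ✗
l₃∈[|l₁−l₂|,l₁+l₂]=[2,4], have l₃=3
Σlᵢ = 7 ⇒ odd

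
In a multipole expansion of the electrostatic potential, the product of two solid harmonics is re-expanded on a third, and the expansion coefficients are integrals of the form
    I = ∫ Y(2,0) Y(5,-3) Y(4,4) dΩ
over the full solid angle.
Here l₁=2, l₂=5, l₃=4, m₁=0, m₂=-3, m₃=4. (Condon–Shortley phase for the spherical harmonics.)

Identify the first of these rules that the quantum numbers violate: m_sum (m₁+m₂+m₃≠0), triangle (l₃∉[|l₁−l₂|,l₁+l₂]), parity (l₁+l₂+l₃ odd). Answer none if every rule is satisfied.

m_sum

Σmᵢ = 1  ✗
l₃∈[|l₁−l₂|,l₁+l₂]=[3,7], have l₃=4
Σlᵢ = 11 ⇒ odd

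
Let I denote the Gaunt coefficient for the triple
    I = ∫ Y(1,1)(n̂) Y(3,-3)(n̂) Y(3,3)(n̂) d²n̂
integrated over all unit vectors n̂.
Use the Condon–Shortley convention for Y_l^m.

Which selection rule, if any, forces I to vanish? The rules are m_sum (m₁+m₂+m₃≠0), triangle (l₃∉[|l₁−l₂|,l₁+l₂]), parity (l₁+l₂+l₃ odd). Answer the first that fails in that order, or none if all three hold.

azimuthal sum: 1 − 3 + 3 = 1  ✗
2 ≤ 3 ≤ 4 (triangle on l)
L = 1 + 3 + 3 = 7 (odd)

m_sum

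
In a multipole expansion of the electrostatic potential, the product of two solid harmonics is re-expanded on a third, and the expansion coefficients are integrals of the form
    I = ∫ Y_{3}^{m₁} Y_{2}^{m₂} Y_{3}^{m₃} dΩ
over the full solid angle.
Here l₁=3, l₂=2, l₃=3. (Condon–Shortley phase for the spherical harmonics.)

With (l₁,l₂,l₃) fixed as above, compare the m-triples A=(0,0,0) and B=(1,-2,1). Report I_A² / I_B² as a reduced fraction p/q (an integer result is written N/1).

l's match ⇒ only the (l;m) 3-j factors differ between A and B.
A: triangle coeff Δ(3,2,3) = 1/3780; Σ_t [0,2]: t=0:+1/24 t=1:−1/4 t=2:+1/24 = -1/6; (3j)²=4/105 [(3 2 3; 0 0 0)], sign=+1
B: triangle coeff Δ(3,2,3) = 1/3780; Σ_t [0,0]: t=0:+1/16 = 1/16; (3j)²=2/35 [(3 2 3; 1 -2 1)], sign=+1
I_A²/I_B² = (4/105)/(2/35) = 2/3

2/3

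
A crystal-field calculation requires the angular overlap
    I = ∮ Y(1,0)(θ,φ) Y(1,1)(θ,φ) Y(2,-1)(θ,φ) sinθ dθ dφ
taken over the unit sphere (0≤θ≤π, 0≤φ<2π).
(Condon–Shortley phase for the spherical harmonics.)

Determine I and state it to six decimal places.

-0.218510

Rules hold: Σm=0, L=4 even, 0≤2≤2.
N = 3·3·5 = 45
Δ = 0!·2!·2!/5! = 1/30
Racah Σ t=0..0: t=0:+1/1 = 1/1
⇒ 3j(1 1 2; 0 0 0)² = 2/15, sgn +1
Racah Σ t=0..0: t=0:+1/2 = 1/2
⇒ 3j(1 1 2; 0 1 -1)² = 1/10, sgn -1
4πI² = N·(3j₀)²·(3jₘ)² = 3/5
I = -1·√(0.6/4π) = -0.21850969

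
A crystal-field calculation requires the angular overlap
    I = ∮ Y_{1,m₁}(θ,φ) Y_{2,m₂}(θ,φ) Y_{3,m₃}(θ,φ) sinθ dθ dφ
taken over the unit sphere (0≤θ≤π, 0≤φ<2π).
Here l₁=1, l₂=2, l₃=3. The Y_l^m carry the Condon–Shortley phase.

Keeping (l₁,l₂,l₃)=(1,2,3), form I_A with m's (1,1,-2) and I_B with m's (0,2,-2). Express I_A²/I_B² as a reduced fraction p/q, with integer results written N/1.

2/1

Same 1,2,3: normalisation and zero-m 3j drop out of the ratio.
A: Δ: 0! 2! 4! / 7! → 1/105; sum: t=0:+1/12 = 1/12; 3j²(1 2 3; 1 1 -2) = Δ·Π!·Σ² = 2/21  (sign -1)
B: Δ: 0! 2! 4! / 7! → 1/105; sum: t=0:+1/24 = 1/24; 3j²(1 2 3; 0 2 -2) = Δ·Π!·Σ² = 1/21  (sign -1)
I_A²/I_B² = (2/21)/(1/21) = 2/1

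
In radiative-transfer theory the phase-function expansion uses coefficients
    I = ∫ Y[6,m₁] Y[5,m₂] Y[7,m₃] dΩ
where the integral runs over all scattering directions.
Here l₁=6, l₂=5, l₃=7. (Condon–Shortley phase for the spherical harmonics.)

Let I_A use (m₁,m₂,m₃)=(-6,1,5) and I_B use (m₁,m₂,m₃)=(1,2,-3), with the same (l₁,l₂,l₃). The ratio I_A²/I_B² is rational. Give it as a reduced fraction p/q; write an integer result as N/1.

3025/126

Same 6,5,7: normalisation and zero-m 3j drop out of the ratio.
A: Δ: 4! 8! 6! / 19! → 1/174594420; sum: t=4:+1/46448640 = 1/46448640; 3j²(6 5 7; -6 1 5) = Δ·Π!·Σ² = 2475/117572  (sign +1)
B: Δ: 4! 8! 6! / 19! → 1/174594420; sum: t=1:−1/2488320 t=2:+1/345600 t=3:−1/414720 t=4:+1/4354560 = 1/3225600; 3j²(6 5 7; 1 2 -3) = Δ·Π!·Σ² = 81/92378  (sign +1)
I_A²/I_B² = (2475/117572)/(81/92378) = 3025/126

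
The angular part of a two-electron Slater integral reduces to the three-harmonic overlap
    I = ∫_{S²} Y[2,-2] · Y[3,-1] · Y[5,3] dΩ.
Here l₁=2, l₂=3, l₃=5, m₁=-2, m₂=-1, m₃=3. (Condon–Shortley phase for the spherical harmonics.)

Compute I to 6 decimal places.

-0.200476

Rules hold: Σm=0, L=10 even, 1≤5≤5.
N = 5·7·11 = 385
Δ = 0!·4!·6!/11! = 1/2310
Racah Σ t=0..0: t=0:+1/144 = 1/144
⇒ 3j(2 3 5; 0 0 0)² = 10/231, sgn -1
Racah Σ t=0..0: t=0:+1/1152 = 1/1152
⇒ 3j(2 3 5; -2 -1 3)² = 1/33, sgn +1
4πI² = N·(3j₀)²·(3jₘ)² = 50/99
I = -1·√(0.505051/4π) = -0.20047604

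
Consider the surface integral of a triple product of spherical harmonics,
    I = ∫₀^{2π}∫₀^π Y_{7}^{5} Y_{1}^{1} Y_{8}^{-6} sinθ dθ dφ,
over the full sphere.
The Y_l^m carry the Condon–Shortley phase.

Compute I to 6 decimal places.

0.291881

m-sum 0 ✓  L=16 even ✓  6≤8≤8 ✓
Π(2lᵢ+1) = 15×3×17 = 765
triangle coeff Δ(7,1,8) = 1/2040
Σ_t [0,0]: t=0:+1/25401600 = 1/25401600
(3j)²=8/255 [(7 1 8; 0 0 0)], sign=+1
Σ_t [0,0]: t=0:+1/1916006400 = 1/1916006400
(3j)²=91/2040 [(7 1 8; 5 1 -6)], sign=+1
⇒ 4πI² = 91/85
I = (+1)√(91/85/(4π)) = 0.29188132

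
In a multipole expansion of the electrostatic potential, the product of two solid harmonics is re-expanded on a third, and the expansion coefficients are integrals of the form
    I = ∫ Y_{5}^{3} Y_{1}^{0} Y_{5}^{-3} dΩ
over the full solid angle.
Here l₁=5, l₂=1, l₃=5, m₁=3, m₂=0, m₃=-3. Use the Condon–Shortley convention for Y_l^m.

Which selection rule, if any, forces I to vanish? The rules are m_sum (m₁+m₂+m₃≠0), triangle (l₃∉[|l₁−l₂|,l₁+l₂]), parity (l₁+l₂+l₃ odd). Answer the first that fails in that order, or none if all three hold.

parity

azimuthal sum: 3 + 0 − 3 = 0  ✓
4 ≤ 5 ≤ 6 (triangle on l)  ✓
L = 5 + 1 + 5 = 11 (odd)  ✗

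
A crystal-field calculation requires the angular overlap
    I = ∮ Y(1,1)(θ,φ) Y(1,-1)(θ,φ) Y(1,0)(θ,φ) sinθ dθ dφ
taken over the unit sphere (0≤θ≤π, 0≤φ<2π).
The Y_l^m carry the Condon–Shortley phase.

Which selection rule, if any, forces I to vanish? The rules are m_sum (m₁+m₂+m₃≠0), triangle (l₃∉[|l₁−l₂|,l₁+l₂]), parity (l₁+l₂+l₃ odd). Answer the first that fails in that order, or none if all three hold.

parity

m₁+m₂+m₃ = 1 − 1 + 0 = 0  ✓
triangle: |1−1|=0 ≤ l₃=1 ≤ 1+1=2  ✓
parity: l₁+l₂+l₃ = 3 is odd  ✗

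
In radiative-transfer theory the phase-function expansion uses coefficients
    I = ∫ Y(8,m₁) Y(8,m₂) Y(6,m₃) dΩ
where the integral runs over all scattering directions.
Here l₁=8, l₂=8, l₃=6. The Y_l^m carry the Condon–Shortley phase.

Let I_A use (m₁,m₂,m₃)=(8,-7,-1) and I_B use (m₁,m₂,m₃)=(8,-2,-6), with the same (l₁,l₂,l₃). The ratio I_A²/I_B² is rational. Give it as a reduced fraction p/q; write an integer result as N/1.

l's match ⇒ only the (l;m) 3-j factors differ between A and B.
A: triangle coeff Δ(8,8,6) = 1/13742520792; Σ_t [0,0]: t=0:+1/313528320000 = 1/313528320000; (3j)²=91/7429 [(8 8 6; 8 -7 -1)], sign=-1
B: triangle coeff Δ(8,8,6) = 1/13742520792; Σ_t [0,0]: t=0:+1/1881169920000 = 1/1881169920000; (3j)²=4/7429 [(8 8 6; 8 -2 -6)], sign=+1
I_A²/I_B² = (91/7429)/(4/7429) = 91/4

91/4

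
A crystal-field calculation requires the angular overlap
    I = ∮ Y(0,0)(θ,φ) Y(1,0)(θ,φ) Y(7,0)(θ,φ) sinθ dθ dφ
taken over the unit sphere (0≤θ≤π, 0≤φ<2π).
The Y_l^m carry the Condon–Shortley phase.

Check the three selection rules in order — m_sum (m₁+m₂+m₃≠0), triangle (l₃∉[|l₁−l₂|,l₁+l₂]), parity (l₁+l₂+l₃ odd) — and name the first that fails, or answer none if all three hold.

Σmᵢ = 0  ✓
l₃∈[|l₁−l₂|,l₁+l₂]=[1,1], have l₃=7  ✗
Σlᵢ = 8 ⇒ even

triangle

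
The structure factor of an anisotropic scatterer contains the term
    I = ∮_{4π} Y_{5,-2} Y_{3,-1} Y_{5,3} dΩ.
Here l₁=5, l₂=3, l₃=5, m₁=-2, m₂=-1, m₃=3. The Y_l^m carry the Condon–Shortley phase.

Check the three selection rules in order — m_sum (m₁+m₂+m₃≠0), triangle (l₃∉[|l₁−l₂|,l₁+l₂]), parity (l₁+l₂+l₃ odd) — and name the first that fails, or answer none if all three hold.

m₁+m₂+m₃ = -2 − 1 + 3 = 0  ✓
triangle: |5−3|=2 ≤ l₃=5 ≤ 5+3=8  ✓
parity: l₁+l₂+l₃ = 13 is odd  ✗

parity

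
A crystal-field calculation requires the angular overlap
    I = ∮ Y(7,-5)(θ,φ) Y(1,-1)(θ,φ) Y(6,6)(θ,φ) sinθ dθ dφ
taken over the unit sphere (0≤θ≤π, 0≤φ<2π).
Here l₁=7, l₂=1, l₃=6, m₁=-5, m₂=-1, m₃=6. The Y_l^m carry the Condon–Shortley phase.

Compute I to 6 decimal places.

-0.034990

Checks pass: Σm=0; 14 even; l₃=6∈[6,8].
(2·7+1)(2·1+1)(2·6+1) = 585
Δ: 2! 12! 0! / 15! → 1/1365
sum: t=1:−1/518400 = -1/518400
3j²(7 1 6; 0 0 0) = Δ·Π!·Σ² = 7/195  (sign -1)
sum: t=0:+1/958003200 = 1/958003200
3j²(7 1 6; -5 -1 6) = Δ·Π!·Σ² = 1/1365  (sign +1)
combine: 4πI² = 585·7/195·1/1365 = 1/65
take √, sign -1: I = -0.03498955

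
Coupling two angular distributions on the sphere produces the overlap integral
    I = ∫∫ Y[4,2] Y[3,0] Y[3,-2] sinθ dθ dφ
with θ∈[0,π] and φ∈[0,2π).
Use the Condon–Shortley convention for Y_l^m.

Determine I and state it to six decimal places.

-0.044418

Rules hold: Σm=0, L=10 even, 1≤3≤7.
N = 9·7·7 = 441
Δ = 4!·4!·2!/11! = 1/34650
Racah Σ t=1..3: t=1:−1/72 t=2:+1/16 t=3:−1/72 = 5/144
⇒ 3j(4 3 3; 0 0 0)² = 2/77, sgn -1
Racah Σ t=1..2: t=1:−1/72 t=2:+1/96 = -1/288
⇒ 3j(4 3 3; 2 0 -2)² = 1/462, sgn +1
4πI² = N·(3j₀)²·(3jₘ)² = 3/121
I = -1·√(0.0247934/4π) = -0.04441841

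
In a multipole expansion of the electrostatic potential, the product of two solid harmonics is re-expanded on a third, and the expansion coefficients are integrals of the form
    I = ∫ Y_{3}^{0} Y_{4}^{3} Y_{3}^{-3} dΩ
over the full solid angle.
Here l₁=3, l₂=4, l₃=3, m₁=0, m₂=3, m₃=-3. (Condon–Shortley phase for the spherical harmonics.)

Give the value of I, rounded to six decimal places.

m-sum 0 ✓  L=10 even ✓  1≤3≤7 ✓
Π(2lᵢ+1) = 7×9×7 = 441
triangle coeff Δ(3,4,3) = 1/34650
Σ_t [1,3]: t=1:−1/72 t=2:+1/16 t=3:−1/72 = 5/144
(3j)²=2/77 [(3 4 3; 0 0 0)], sign=-1
Σ_t [3,3]: t=3:−1/288 = -1/288
(3j)²=1/22 [(3 4 3; 0 3 -3)], sign=-1
⇒ 4πI² = 63/121
I = (+1)√(63/121/(4π)) = 0.20355073

0.203551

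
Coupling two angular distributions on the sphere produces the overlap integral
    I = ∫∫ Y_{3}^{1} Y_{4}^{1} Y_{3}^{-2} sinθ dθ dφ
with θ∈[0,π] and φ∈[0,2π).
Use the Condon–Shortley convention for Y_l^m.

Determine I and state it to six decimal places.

0.145070

m-sum 0 ✓  L=10 even ✓  1≤3≤7 ✓
Π(2lᵢ+1) = 7×9×7 = 441
triangle coeff Δ(3,4,3) = 1/34650
Σ_t [1,3]: t=1:−1/72 t=2:+1/16 t=3:−1/72 = 5/144
(3j)²=2/77 [(3 4 3; 0 0 0)], sign=-1
Σ_t [1,2]: t=1:−1/144 t=2:+1/48 = 1/72
(3j)²=16/693 [(3 4 3; 1 1 -2)], sign=-1
⇒ 4πI² = 32/121
I = (+1)√(32/121/(4π)) = 0.14506992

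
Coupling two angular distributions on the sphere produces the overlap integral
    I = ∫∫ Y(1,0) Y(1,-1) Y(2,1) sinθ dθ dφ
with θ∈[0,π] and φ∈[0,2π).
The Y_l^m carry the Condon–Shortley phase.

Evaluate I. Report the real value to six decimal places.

-0.218510

Checks pass: Σm=0; 4 even; l₃=2∈[0,2].
(2·1+1)(2·1+1)(2·2+1) = 45
Δ: 0! 2! 2! / 5! → 1/30
sum: t=0:+1/1 = 1/1
3j²(1 1 2; 0 0 0) = Δ·Π!·Σ² = 2/15  (sign +1)
sum: t=0:+1/2 = 1/2
3j²(1 1 2; 0 -1 1) = Δ·Π!·Σ² = 1/10  (sign -1)
combine: 4πI² = 45·2/15·1/10 = 3/5
take √, sign -1: I = -0.21850969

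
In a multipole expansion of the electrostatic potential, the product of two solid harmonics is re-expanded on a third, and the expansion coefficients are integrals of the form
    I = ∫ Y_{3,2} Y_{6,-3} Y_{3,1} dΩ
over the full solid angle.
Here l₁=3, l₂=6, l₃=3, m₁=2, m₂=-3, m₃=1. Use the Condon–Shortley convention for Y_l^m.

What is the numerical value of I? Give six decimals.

-0.230476

Checks pass: Σm=0; 12 even; l₃=3∈[3,9].
(2·3+1)(2·6+1)(2·3+1) = 637
Δ: 6! 0! 6! / 13! → 1/12012
sum: t=3:−1/1296 = -1/1296
3j²(3 6 3; 0 0 0) = Δ·Π!·Σ² = 100/3003  (sign +1)
sum: t=1:−1/5760 = -1/5760
3j²(3 6 3; 2 -3 1) = Δ·Π!·Σ² = 9/286  (sign -1)
combine: 4πI² = 637·100/3003·9/286 = 1050/1573
take √, sign -1: I = -0.23047581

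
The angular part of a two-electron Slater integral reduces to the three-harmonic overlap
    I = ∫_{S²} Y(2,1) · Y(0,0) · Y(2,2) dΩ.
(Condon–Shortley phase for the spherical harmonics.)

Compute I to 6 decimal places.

m-sum = 1 + 0 + 2 = 3 ≠ 0 ⇒ I = 0

0.000000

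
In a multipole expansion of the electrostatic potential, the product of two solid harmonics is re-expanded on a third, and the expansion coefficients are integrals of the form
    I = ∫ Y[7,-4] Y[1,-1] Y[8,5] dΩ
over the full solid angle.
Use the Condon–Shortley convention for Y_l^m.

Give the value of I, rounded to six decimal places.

-0.270230

Checks pass: Σm=0; 16 even; l₃=8∈[6,8].
(2·7+1)(2·1+1)(2·8+1) = 765
Δ: 0! 14! 2! / 17! → 1/2040
sum: t=0:+1/25401600 = 1/25401600
3j²(7 1 8; 0 0 0) = Δ·Π!·Σ² = 8/255  (sign +1)
sum: t=0:+1/479001600 = 1/479001600
3j²(7 1 8; -4 -1 5) = Δ·Π!·Σ² = 13/340  (sign -1)
combine: 4πI² = 765·8/255·13/340 = 78/85
take √, sign -1: I = -0.27022959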